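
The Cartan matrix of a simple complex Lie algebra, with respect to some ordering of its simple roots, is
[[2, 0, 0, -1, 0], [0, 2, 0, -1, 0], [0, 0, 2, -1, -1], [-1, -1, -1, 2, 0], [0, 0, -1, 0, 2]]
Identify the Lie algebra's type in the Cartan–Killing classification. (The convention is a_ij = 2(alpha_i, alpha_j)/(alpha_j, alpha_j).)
D_5 (so(10))

The matrix has rank 5 with 2's on the diagonal. Reading the off-diagonal entries as Dynkin edges (a single edge where a_ij = a_ji = -1; a double or triple edge where a_ij * a_ji = 2 or 3), the diagram is a chain of 3 nodes with a fork of two nodes at one end (D_5). One simple-root ordering that puts it in standard form is (alpha_5, alpha_3, alpha_4, alpha_1, alpha_2). So the algebra is type D_5, i.e. so(10).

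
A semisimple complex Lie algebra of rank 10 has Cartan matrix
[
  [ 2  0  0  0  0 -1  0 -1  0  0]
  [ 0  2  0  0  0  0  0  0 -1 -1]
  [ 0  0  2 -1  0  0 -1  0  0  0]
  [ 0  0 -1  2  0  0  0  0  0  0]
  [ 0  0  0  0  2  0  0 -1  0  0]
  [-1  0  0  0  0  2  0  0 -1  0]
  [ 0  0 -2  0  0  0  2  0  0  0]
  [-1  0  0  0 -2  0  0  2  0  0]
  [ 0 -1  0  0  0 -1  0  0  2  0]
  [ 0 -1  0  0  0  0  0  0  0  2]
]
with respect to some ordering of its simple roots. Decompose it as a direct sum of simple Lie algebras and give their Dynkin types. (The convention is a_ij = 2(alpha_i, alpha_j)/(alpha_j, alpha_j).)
The diagram associated to this matrix has two connected components: the simple roots {alpha_1, alpha_2, alpha_5, alpha_6, alpha_8, alpha_9, alpha_10} form a chain of 7 nodes with a double edge at one end; the terminal node there is the unique short simple root (B_7), and {alpha_3, alpha_4, alpha_7} form a chain of 3 nodes with a double edge at one end; the terminal node there is the unique long simple root (C_3). A semisimple Lie algebra decomposes uniquely as the direct sum of simple ideals, one per connected component of its Dynkin diagram, so g ≅ B_7 ⊕ C_3 (dimension 105 + 21 = 126).

type B_7 ⊕ type C_3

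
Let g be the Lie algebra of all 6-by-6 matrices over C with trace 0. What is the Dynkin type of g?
This is sl(6), which has dimension 6^2 - 1 = 35 and rank 6 - 1 = 5 (a Cartan subalgebra is the diagonal traceless matrices). In the classification of classical Lie algebras, the special linear algebra sl(n+1) has type A_n; here n = 5, so the Dynkin diagram is a chain of 5 nodes with single edges (A_5). Hence the type is A_5.

A_5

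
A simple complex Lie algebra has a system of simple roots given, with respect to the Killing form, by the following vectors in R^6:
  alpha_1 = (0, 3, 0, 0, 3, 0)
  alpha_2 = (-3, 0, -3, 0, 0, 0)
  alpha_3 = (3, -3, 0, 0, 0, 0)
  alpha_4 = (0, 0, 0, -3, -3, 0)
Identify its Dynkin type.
Compute the Cartan integers a_ij = 2(alpha_i, alpha_j)/(alpha_j, alpha_j); the resulting 4x4 Cartan matrix is
[[2, 0, -1, -1], [0, 2, -1, 0], [-1, -1, 2, 0], [-1, 0, 0, 2]].
All simple roots have the same length, so the diagram is simply laced. The associated Dynkin diagram is a chain of 4 nodes with single edges (A_4), so the type is A_4 (the algebra sl(5)).

A_4 (sl(5))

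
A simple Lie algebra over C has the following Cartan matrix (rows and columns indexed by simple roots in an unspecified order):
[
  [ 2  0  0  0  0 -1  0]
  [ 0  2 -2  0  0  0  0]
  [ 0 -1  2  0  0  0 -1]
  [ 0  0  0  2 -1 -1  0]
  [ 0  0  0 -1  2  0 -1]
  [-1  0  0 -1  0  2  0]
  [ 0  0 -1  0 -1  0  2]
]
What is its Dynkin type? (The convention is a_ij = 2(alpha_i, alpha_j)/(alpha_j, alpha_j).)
type C_7

The matrix has rank 7 with 2's on the diagonal. Reading the off-diagonal entries as Dynkin edges (a single edge where a_ij = a_ji = -1; a double or triple edge where a_ij * a_ji = 2 or 3), the diagram is a chain of 7 nodes with a double edge at one end; the terminal node there is the unique long simple root (C_7). One simple-root ordering that puts it in standard form is (alpha_1, alpha_6, alpha_4, alpha_5, alpha_7, alpha_3, alpha_2). So the algebra is type C_7, i.e. sp(14).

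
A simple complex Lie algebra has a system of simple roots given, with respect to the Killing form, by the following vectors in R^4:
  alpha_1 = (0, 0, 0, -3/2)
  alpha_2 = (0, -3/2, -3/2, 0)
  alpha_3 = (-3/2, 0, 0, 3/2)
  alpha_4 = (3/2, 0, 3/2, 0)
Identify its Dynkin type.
B4

Compute the Cartan integers a_ij = 2(alpha_i, alpha_j)/(alpha_j, alpha_j); the resulting 4x4 Cartan matrix is
[[2, 0, -1, 0], [0, 2, 0, -1], [-2, 0, 2, -1], [0, -1, -1, 2]].
The roots have two lengths (squared-length ratio 2:1); the short ones are alpha_{1}. The associated Dynkin diagram is a chain of 4 nodes with a double edge at one end; the terminal node there is the unique short simple root (B_4), so the type is B_4 (the algebra so(9)).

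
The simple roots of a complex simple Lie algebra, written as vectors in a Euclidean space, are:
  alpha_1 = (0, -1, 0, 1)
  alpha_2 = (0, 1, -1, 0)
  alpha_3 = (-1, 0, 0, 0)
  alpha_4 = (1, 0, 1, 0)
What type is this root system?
Compute the Cartan integers a_ij = 2(alpha_i, alpha_j)/(alpha_j, alpha_j); the resulting 4x4 Cartan matrix is
[[2, -1, 0, 0], [-1, 2, 0, -1], [0, 0, 2, -1], [0, -1, -2, 2]].
The roots have two lengths (squared-length ratio 2:1); the short ones are alpha_{3}. The associated Dynkin diagram is a chain of 4 nodes with a double edge at one end; the terminal node there is the unique short simple root (B_4), so the type is B_4 (the algebra so(9)).

B4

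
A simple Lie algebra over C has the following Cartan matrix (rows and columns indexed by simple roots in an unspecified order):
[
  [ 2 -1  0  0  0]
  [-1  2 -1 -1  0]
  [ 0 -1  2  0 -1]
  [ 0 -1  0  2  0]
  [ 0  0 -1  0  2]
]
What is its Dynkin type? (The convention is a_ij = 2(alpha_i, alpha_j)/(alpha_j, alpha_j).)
The matrix has rank 5 with 2's on the diagonal. Reading the off-diagonal entries as Dynkin edges (a single edge where a_ij = a_ji = -1; a double or triple edge where a_ij * a_ji = 2 or 3), the diagram is a chain of 3 nodes with a fork of two nodes at one end (D_5). One simple-root ordering that puts it in standard form is (alpha_5, alpha_3, alpha_2, alpha_4, alpha_1). So the algebra is type D_5, i.e. so(10).

type D_5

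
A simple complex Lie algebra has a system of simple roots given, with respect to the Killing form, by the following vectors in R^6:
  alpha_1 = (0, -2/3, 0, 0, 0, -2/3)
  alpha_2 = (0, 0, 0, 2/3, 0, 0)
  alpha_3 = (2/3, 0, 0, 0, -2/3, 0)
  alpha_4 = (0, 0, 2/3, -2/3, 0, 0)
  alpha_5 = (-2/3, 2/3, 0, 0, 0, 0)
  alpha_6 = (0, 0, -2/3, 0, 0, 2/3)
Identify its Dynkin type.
Compute the Cartan integers a_ij = 2(alpha_i, alpha_j)/(alpha_j, alpha_j); the resulting 6x6 Cartan matrix is
[[2, 0, 0, 0, -1, -1], [0, 2, 0, -1, 0, 0], [0, 0, 2, 0, -1, 0], [0, -2, 0, 2, 0, -1], [-1, 0, -1, 0, 2, 0], [-1, 0, 0, -1, 0, 2]].
The roots have two lengths (squared-length ratio 2:1); the short ones are alpha_{2}. The associated Dynkin diagram is a chain of 6 nodes with a double edge at one end; the terminal node there is the unique short simple root (B_6), so the type is B_6 (the algebra so(13)).

B6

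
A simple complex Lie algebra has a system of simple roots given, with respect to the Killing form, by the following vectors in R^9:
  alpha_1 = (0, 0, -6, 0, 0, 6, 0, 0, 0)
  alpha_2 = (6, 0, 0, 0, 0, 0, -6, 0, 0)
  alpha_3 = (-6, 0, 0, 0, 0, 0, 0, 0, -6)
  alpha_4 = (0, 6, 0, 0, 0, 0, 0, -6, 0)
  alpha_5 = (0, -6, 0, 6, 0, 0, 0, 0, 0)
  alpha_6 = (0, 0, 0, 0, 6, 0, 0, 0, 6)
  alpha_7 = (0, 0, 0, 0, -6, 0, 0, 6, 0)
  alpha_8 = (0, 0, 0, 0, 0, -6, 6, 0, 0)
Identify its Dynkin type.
A_8 (sl(9))

Compute the Cartan integers a_ij = 2(alpha_i, alpha_j)/(alpha_j, alpha_j); the resulting 8x8 Cartan matrix is
[[2, 0, 0, 0, 0, 0, 0, -1], [0, 2, -1, 0, 0, 0, 0, -1], [0, -1, 2, 0, 0, -1, 0, 0], [0, 0, 0, 2, -1, 0, -1, 0], [0, 0, 0, -1, 2, 0, 0, 0], [0, 0, -1, 0, 0, 2, -1, 0], [0, 0, 0, -1, 0, -1, 2, 0], [-1, -1, 0, 0, 0, 0, 0, 2]].
All simple roots have the same length, so the diagram is simply laced. The associated Dynkin diagram is a chain of 8 nodes with single edges (A_8), so the type is A_8 (the algebra sl(9)).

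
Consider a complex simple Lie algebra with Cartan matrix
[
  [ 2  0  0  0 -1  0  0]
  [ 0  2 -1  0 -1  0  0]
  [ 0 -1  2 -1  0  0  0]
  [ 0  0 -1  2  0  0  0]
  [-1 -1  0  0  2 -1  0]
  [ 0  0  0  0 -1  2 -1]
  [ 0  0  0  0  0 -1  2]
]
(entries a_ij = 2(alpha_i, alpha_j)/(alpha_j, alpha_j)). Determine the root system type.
The matrix has rank 7 with 2's on the diagonal. Reading the off-diagonal entries as Dynkin edges (a single edge where a_ij = a_ji = -1; a double or triple edge where a_ij * a_ji = 2 or 3), the diagram is a chain of 6 nodes with one extra node attached to the third node from one end (E_7). One simple-root ordering that puts it in standard form is (alpha_7, alpha_1, alpha_6, alpha_5, alpha_2, alpha_3, alpha_4). So the algebra is type E_7.

E_7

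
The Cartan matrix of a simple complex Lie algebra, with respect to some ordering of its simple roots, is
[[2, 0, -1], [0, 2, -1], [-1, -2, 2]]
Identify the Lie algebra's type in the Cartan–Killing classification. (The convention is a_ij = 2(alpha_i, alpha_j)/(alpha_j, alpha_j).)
B_3 (so(7))

The matrix has rank 3 with 2's on the diagonal. Reading the off-diagonal entries as Dynkin edges (a single edge where a_ij = a_ji = -1; a double or triple edge where a_ij * a_ji = 2 or 3), the diagram is a chain of 3 nodes with a double edge at one end; the terminal node there is the unique short simple root (B_3). One simple-root ordering that puts it in standard form is (alpha_1, alpha_3, alpha_2). So the algebra is type B_3, i.e. so(7).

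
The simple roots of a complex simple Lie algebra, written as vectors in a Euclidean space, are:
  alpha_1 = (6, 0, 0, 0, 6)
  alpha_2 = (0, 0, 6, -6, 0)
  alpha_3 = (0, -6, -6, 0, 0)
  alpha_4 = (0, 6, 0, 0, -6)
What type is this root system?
A_4 (sl(5))

Compute the Cartan integers a_ij = 2(alpha_i, alpha_j)/(alpha_j, alpha_j); the resulting 4x4 Cartan matrix is
[[2, 0, 0, -1], [0, 2, -1, 0], [0, -1, 2, -1], [-1, 0, -1, 2]].
All simple roots have the same length, so the diagram is simply laced. The associated Dynkin diagram is a chain of 4 nodes with single edges (A_4), so the type is A_4 (the algebra sl(5)).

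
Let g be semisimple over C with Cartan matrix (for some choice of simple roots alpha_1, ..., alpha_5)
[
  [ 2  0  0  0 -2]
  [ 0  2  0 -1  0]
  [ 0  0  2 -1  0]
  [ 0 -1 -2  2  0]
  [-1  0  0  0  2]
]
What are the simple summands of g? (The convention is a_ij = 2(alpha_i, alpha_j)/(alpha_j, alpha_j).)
The diagram associated to this matrix has two connected components: the simple roots {alpha_1, alpha_5} form a chain of 2 nodes with a double edge at one end; the terminal node there is the unique short simple root (B_2), and {alpha_2, alpha_3, alpha_4} form a chain of 3 nodes with a double edge at one end; the terminal node there is the unique short simple root (B_3). A semisimple Lie algebra decomposes uniquely as the direct sum of simple ideals, one per connected component of its Dynkin diagram, so g ≅ B_2 ⊕ B_3 (dimension 10 + 21 = 31).

B_2 (so(5)) ⊕ B_3 (so(7))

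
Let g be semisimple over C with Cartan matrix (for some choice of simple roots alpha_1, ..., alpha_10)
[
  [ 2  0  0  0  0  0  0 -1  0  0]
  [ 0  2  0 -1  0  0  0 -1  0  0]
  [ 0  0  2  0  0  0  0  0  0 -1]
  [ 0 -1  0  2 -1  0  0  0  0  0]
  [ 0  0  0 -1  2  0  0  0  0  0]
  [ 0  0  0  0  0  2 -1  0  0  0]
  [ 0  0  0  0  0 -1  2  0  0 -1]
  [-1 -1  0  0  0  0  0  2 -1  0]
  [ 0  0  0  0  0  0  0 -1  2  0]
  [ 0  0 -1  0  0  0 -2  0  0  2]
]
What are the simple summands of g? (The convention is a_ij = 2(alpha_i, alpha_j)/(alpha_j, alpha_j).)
The diagram associated to this matrix has two connected components: the simple roots {alpha_1, alpha_2, alpha_4, alpha_5, alpha_8, alpha_9} form a chain of 4 nodes with a fork of two nodes at one end (D_6), and {alpha_3, alpha_6, alpha_7, alpha_10} form a chain of 4 nodes with a double edge between the middle two (F_4). A semisimple Lie algebra decomposes uniquely as the direct sum of simple ideals, one per connected component of its Dynkin diagram, so g ≅ D_6 ⊕ F_4 (dimension 66 + 52 = 118).

D6 + F4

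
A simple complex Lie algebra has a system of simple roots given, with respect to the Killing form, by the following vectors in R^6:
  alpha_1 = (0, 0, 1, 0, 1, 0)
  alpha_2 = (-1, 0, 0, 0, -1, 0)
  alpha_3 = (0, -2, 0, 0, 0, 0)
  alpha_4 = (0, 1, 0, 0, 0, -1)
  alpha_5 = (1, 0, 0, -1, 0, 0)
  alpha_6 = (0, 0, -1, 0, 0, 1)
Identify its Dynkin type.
C6

Compute the Cartan integers a_ij = 2(alpha_i, alpha_j)/(alpha_j, alpha_j); the resulting 6x6 Cartan matrix is
[[2, -1, 0, 0, 0, -1], [-1, 2, 0, 0, -1, 0], [0, 0, 2, -2, 0, 0], [0, 0, -1, 2, 0, -1], [0, -1, 0, 0, 2, 0], [-1, 0, 0, -1, 0, 2]].
The roots have two lengths (squared-length ratio 2:1); the short ones are alpha_{1,2,4,5,6}. The associated Dynkin diagram is a chain of 6 nodes with a double edge at one end; the terminal node there is the unique long simple root (C_6), so the type is C_6 (the algebra sp(12)).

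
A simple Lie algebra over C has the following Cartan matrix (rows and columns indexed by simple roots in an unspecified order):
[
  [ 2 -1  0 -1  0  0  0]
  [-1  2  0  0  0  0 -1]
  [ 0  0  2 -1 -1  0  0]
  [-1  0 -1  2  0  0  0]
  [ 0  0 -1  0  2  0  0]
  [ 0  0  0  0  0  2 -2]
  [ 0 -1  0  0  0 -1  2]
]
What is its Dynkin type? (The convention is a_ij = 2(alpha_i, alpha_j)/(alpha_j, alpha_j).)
C_7

The matrix has rank 7 with 2's on the diagonal. Reading the off-diagonal entries as Dynkin edges (a single edge where a_ij = a_ji = -1; a double or triple edge where a_ij * a_ji = 2 or 3), the diagram is a chain of 7 nodes with a double edge at one end; the terminal node there is the unique long simple root (C_7). One simple-root ordering that puts it in standard form is (alpha_5, alpha_3, alpha_4, alpha_1, alpha_2, alpha_7, alpha_6). So the algebra is type C_7, i.e. sp(14).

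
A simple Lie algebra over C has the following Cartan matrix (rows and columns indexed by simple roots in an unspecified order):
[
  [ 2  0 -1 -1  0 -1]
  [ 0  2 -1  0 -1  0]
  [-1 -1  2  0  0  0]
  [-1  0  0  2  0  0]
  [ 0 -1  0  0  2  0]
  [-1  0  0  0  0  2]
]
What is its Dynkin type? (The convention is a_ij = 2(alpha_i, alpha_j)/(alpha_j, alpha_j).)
type D_6

The matrix has rank 6 with 2's on the diagonal. Reading the off-diagonal entries as Dynkin edges (a single edge where a_ij = a_ji = -1; a double or triple edge where a_ij * a_ji = 2 or 3), the diagram is a chain of 4 nodes with a fork of two nodes at one end (D_6). One simple-root ordering that puts it in standard form is (alpha_5, alpha_2, alpha_3, alpha_1, alpha_6, alpha_4). So the algebra is type D_6, i.e. so(12).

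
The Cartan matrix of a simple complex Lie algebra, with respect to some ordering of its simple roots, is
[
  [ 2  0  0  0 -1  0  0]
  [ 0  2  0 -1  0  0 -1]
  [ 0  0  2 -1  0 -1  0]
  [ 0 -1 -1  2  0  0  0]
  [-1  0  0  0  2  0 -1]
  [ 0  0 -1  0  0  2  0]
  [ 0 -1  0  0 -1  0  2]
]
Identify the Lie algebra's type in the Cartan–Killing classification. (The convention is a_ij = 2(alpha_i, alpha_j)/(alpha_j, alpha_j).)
The matrix has rank 7 with 2's on the diagonal. Reading the off-diagonal entries as Dynkin edges (a single edge where a_ij = a_ji = -1; a double or triple edge where a_ij * a_ji = 2 or 3), the diagram is a chain of 7 nodes with single edges (A_7). One simple-root ordering that puts it in standard form is (alpha_6, alpha_3, alpha_4, alpha_2, alpha_7, alpha_5, alpha_1). So the algebra is type A_7, i.e. sl(8).

A_7 (sl(8))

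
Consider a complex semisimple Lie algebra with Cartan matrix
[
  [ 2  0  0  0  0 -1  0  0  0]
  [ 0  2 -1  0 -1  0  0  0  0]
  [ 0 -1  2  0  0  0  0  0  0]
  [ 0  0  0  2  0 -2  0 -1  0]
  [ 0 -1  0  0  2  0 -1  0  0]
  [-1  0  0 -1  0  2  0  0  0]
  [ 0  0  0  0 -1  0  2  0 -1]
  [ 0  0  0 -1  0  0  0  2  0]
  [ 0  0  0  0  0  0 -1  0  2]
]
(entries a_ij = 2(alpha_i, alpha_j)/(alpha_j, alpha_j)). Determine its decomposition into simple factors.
A_5 (sl(6)) ⊕ F_4

The diagram associated to this matrix has two connected components: the simple roots {alpha_2, alpha_3, alpha_5, alpha_7, alpha_9} form a chain of 5 nodes with single edges (A_5), and {alpha_1, alpha_4, alpha_6, alpha_8} form a chain of 4 nodes with a double edge between the middle two (F_4). A semisimple Lie algebra decomposes uniquely as the direct sum of simple ideals, one per connected component of its Dynkin diagram, so g ≅ A_5 ⊕ F_4 (dimension 35 + 52 = 87).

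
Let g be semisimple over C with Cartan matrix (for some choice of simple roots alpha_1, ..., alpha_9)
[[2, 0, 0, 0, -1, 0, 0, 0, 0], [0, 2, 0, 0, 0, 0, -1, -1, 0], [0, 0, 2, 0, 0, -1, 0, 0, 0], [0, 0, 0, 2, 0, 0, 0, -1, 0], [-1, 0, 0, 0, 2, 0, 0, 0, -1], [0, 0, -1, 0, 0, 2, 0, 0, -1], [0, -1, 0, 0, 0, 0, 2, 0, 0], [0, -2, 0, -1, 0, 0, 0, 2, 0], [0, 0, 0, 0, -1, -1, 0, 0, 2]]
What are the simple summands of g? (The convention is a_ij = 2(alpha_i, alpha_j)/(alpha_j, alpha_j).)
The diagram associated to this matrix has two connected components: the simple roots {alpha_1, alpha_3, alpha_5, alpha_6, alpha_9} form a chain of 5 nodes with single edges (A_5), and {alpha_2, alpha_4, alpha_7, alpha_8} form a chain of 4 nodes with a double edge between the middle two (F_4). A semisimple Lie algebra decomposes uniquely as the direct sum of simple ideals, one per connected component of its Dynkin diagram, so g ≅ A_5 ⊕ F_4 (dimension 35 + 52 = 87).

A_5 (sl(6)) ⊕ F_4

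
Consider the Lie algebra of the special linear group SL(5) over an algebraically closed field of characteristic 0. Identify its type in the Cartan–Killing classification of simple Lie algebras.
This is sl(5), which has dimension 5^2 - 1 = 24 and rank 5 - 1 = 4 (a Cartan subalgebra is the diagonal traceless matrices). In the classification of classical Lie algebras, the special linear algebra sl(n+1) has type A_n; here n = 4, so the Dynkin diagram is a chain of 4 nodes with single edges (A_4). Hence the type is A_4.

A_4 (sl(5))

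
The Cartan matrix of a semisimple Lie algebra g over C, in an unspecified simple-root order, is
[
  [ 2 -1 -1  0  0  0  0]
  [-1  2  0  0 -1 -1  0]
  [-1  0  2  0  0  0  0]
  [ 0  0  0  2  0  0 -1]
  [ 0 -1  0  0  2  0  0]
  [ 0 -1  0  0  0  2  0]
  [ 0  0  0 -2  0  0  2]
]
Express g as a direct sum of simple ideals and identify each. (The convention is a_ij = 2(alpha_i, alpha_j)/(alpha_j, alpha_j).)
The diagram associated to this matrix has two connected components: the simple roots {alpha_4, alpha_7} form a chain of 2 nodes with a double edge at one end; the terminal node there is the unique short simple root (B_2), and {alpha_1, alpha_2, alpha_3, alpha_5, alpha_6} form a chain of 3 nodes with a fork of two nodes at one end (D_5). A semisimple Lie algebra decomposes uniquely as the direct sum of simple ideals, one per connected component of its Dynkin diagram, so g ≅ B_2 ⊕ D_5 (dimension 10 + 45 = 55).

type B_2 ⊕ type D_5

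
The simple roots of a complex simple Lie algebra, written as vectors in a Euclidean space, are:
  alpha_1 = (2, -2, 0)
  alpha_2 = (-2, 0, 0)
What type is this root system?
type B_2

Compute the Cartan integers a_ij = 2(alpha_i, alpha_j)/(alpha_j, alpha_j); the resulting 2x2 Cartan matrix is
[[2, -2], [-1, 2]].
The roots have two lengths (squared-length ratio 2:1); the short ones are alpha_{2}. The associated Dynkin diagram is a chain of 2 nodes with a double edge at one end; the terminal node there is the unique short simple root (B_2), so the type is B_2 (the algebra so(5)).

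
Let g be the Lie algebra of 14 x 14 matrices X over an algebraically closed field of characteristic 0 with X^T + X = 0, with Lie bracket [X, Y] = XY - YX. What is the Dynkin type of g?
D_7

This is so(14) with 14 even, which has dimension 14(14-1)/2 = 91 and rank 14/2 = 7. In the classification of classical Lie algebras, the orthogonal algebra so(2n) in an even number of variables has type D_n; here n = 7, so the Dynkin diagram is a chain of 5 nodes with a fork of two nodes at one end (D_7). Hence the type is D_7.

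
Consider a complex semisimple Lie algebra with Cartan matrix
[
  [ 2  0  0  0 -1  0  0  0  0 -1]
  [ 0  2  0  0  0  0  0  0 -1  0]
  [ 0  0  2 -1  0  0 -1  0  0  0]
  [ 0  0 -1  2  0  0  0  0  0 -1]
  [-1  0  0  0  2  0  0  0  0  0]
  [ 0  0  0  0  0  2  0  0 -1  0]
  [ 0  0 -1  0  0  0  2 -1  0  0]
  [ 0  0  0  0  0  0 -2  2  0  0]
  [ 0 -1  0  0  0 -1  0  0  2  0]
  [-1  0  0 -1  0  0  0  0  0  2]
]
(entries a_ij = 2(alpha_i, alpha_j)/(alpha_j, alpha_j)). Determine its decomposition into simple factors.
The diagram associated to this matrix has two connected components: the simple roots {alpha_2, alpha_6, alpha_9} form a chain of 3 nodes with single edges (A_3), and {alpha_1, alpha_3, alpha_4, alpha_5, alpha_7, alpha_8, alpha_10} form a chain of 7 nodes with a double edge at one end; the terminal node there is the unique long simple root (C_7). A semisimple Lie algebra decomposes uniquely as the direct sum of simple ideals, one per connected component of its Dynkin diagram, so g ≅ A_3 ⊕ C_7 (dimension 15 + 105 = 120).

A_3 + C_7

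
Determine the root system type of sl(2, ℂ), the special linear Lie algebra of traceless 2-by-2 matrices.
type A_1

This is sl(2), which has dimension 2^2 - 1 = 3 and rank 2 - 1 = 1 (a Cartan subalgebra is the diagonal traceless matrices). In the classification of classical Lie algebras, the special linear algebra sl(n+1) has type A_n; here n = 1, so the Dynkin diagram is a chain of 1 nodes with single edges (A_1). Hence the type is A_1.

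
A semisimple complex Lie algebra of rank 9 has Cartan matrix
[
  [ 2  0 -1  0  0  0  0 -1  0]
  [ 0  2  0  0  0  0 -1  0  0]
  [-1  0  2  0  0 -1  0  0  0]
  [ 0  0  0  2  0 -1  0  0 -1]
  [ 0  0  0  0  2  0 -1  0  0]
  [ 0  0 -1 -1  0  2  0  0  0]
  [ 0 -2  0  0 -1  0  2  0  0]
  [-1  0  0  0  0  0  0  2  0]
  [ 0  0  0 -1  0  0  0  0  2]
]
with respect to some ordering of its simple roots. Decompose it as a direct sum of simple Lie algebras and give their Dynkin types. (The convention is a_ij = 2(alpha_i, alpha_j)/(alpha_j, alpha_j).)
A_6 + B_3

The diagram associated to this matrix has two connected components: the simple roots {alpha_1, alpha_3, alpha_4, alpha_6, alpha_8, alpha_9} form a chain of 6 nodes with single edges (A_6), and {alpha_2, alpha_5, alpha_7} form a chain of 3 nodes with a double edge at one end; the terminal node there is the unique short simple root (B_3). A semisimple Lie algebra decomposes uniquely as the direct sum of simple ideals, one per connected component of its Dynkin diagram, so g ≅ A_6 ⊕ B_3 (dimension 48 + 21 = 69).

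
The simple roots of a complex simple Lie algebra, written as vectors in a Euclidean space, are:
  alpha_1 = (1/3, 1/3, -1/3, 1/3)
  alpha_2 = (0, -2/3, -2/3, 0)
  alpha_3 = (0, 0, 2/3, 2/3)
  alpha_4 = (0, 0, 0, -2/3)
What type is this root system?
Compute the Cartan integers a_ij = 2(alpha_i, alpha_j)/(alpha_j, alpha_j); the resulting 4x4 Cartan matrix is
[[2, 0, 0, -1], [0, 2, -1, 0], [0, -1, 2, -2], [-1, 0, -1, 2]].
The roots have two lengths (squared-length ratio 2:1); the short ones are alpha_{1,4}. The associated Dynkin diagram is a chain of 4 nodes with a double edge between the middle two (F_4), so the type is F_4.

type F_4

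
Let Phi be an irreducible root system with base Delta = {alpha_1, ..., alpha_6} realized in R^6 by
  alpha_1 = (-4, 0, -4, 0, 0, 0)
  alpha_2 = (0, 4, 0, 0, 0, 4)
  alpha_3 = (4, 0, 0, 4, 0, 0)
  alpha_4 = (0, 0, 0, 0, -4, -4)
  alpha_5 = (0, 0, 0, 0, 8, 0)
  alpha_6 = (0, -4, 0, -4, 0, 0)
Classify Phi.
Compute the Cartan integers a_ij = 2(alpha_i, alpha_j)/(alpha_j, alpha_j); the resulting 6x6 Cartan matrix is
[[2, 0, -1, 0, 0, 0], [0, 2, 0, -1, 0, -1], [-1, 0, 2, 0, 0, -1], [0, -1, 0, 2, -1, 0], [0, 0, 0, -2, 2, 0], [0, -1, -1, 0, 0, 2]].
The roots have two lengths (squared-length ratio 2:1); the short ones are alpha_{1,2,3,4,6}. The associated Dynkin diagram is a chain of 6 nodes with a double edge at one end; the terminal node there is the unique long simple root (C_6), so the type is C_6 (the algebra sp(12)).

C_6 (sp(12))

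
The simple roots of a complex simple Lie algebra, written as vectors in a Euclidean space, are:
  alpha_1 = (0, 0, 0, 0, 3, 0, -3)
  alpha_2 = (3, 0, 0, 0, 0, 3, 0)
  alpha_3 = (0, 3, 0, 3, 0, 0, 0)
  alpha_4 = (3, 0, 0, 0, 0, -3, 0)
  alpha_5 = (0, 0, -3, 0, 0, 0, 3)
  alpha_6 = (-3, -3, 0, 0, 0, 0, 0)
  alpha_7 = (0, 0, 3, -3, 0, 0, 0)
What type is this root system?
D_7

Compute the Cartan integers a_ij = 2(alpha_i, alpha_j)/(alpha_j, alpha_j); the resulting 7x7 Cartan matrix is
[[2, 0, 0, 0, -1, 0, 0], [0, 2, 0, 0, 0, -1, 0], [0, 0, 2, 0, 0, -1, -1], [0, 0, 0, 2, 0, -1, 0], [-1, 0, 0, 0, 2, 0, -1], [0, -1, -1, -1, 0, 2, 0], [0, 0, -1, 0, -1, 0, 2]].
All simple roots have the same length, so the diagram is simply laced. The associated Dynkin diagram is a chain of 5 nodes with a fork of two nodes at one end (D_7), so the type is D_7 (the algebra so(14)).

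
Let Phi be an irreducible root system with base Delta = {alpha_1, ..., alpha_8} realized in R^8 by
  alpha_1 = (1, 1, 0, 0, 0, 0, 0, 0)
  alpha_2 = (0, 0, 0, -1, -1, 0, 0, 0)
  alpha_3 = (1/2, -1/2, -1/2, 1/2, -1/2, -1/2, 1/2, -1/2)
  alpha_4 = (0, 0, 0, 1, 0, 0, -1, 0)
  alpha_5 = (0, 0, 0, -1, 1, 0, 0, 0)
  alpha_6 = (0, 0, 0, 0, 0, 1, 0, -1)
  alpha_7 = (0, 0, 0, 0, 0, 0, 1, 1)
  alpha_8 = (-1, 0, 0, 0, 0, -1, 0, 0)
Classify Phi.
Compute the Cartan integers a_ij = 2(alpha_i, alpha_j)/(alpha_j, alpha_j); the resulting 8x8 Cartan matrix is
[[2, 0, 0, 0, 0, 0, 0, -1], [0, 2, 0, -1, 0, 0, 0, 0], [0, 0, 2, 0, -1, 0, 0, 0], [0, -1, 0, 2, -1, 0, -1, 0], [0, 0, -1, -1, 2, 0, 0, 0], [0, 0, 0, 0, 0, 2, -1, -1], [0, 0, 0, -1, 0, -1, 2, 0], [-1, 0, 0, 0, 0, -1, 0, 2]].
All simple roots have the same length, so the diagram is simply laced. The associated Dynkin diagram is a chain of 7 nodes with one extra node attached to the third node from one end (E_8), so the type is E_8.

E_8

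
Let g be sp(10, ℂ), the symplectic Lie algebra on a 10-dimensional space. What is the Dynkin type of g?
This is sp(10), which has dimension 10(10+1)/2 = 55 and rank 10/2 = 5. In the classification of classical Lie algebras, the symplectic algebra sp(2n) has type C_n; here n = 5, so the Dynkin diagram is a chain of 5 nodes with a double edge at one end; the terminal node there is the unique long simple root (C_5). Hence the type is C_5.

C_5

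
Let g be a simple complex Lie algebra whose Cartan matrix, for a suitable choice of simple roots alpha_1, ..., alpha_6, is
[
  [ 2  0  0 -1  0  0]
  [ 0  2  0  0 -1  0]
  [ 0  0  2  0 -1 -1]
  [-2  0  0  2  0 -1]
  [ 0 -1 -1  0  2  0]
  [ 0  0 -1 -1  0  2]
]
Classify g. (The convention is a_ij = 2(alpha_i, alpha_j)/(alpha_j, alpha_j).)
B6

The matrix has rank 6 with 2's on the diagonal. Reading the off-diagonal entries as Dynkin edges (a single edge where a_ij = a_ji = -1; a double or triple edge where a_ij * a_ji = 2 or 3), the diagram is a chain of 6 nodes with a double edge at one end; the terminal node there is the unique short simple root (B_6). One simple-root ordering that puts it in standard form is (alpha_2, alpha_5, alpha_3, alpha_6, alpha_4, alpha_1). So the algebra is type B_6, i.e. so(13).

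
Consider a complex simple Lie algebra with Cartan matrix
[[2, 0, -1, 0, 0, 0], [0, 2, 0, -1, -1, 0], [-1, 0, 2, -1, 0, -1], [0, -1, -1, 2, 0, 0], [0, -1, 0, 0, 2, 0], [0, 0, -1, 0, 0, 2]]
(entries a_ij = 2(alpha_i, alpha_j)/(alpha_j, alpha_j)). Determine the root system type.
The matrix has rank 6 with 2's on the diagonal. Reading the off-diagonal entries as Dynkin edges (a single edge where a_ij = a_ji = -1; a double or triple edge where a_ij * a_ji = 2 or 3), the diagram is a chain of 4 nodes with a fork of two nodes at one end (D_6). One simple-root ordering that puts it in standard form is (alpha_5, alpha_2, alpha_4, alpha_3, alpha_6, alpha_1). So the algebra is type D_6, i.e. so(12).

D6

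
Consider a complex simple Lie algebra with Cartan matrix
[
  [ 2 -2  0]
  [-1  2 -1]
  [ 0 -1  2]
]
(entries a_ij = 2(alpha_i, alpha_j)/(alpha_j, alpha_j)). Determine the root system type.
The matrix has rank 3 with 2's on the diagonal. Reading the off-diagonal entries as Dynkin edges (a single edge where a_ij = a_ji = -1; a double or triple edge where a_ij * a_ji = 2 or 3), the diagram is a chain of 3 nodes with a double edge at one end; the terminal node there is the unique long simple root (C_3). One simple-root ordering that puts it in standard form is (alpha_3, alpha_2, alpha_1). So the algebra is type C_3, i.e. sp(6).

type C_3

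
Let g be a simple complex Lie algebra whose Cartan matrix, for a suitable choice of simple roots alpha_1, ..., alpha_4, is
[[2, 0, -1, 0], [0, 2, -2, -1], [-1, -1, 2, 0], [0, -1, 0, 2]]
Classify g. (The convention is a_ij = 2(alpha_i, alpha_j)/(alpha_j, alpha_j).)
The matrix has rank 4 with 2's on the diagonal. Reading the off-diagonal entries as Dynkin edges (a single edge where a_ij = a_ji = -1; a double or triple edge where a_ij * a_ji = 2 or 3), the diagram is a chain of 4 nodes with a double edge between the middle two (F_4). One simple-root ordering that puts it in standard form is (alpha_4, alpha_2, alpha_3, alpha_1). So the algebra is type F_4.

F4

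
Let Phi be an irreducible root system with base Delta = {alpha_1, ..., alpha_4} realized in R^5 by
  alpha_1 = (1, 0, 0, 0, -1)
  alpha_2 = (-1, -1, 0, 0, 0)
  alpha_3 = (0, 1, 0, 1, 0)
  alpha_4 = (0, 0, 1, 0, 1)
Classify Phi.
type A_4

Compute the Cartan integers a_ij = 2(alpha_i, alpha_j)/(alpha_j, alpha_j); the resulting 4x4 Cartan matrix is
[[2, -1, 0, -1], [-1, 2, -1, 0], [0, -1, 2, 0], [-1, 0, 0, 2]].
All simple roots have the same length, so the diagram is simply laced. The associated Dynkin diagram is a chain of 4 nodes with single edges (A_4), so the type is A_4 (the algebra sl(5)).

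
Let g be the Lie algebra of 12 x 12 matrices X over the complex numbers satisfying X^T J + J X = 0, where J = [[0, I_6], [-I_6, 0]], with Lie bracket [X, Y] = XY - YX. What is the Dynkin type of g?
This is sp(12), which has dimension 12(12+1)/2 = 78 and rank 12/2 = 6. In the classification of classical Lie algebras, the symplectic algebra sp(2n) has type C_n; here n = 6, so the Dynkin diagram is a chain of 6 nodes with a double edge at one end; the terminal node there is the unique long simple root (C_6). Hence the type is C_6.

C_6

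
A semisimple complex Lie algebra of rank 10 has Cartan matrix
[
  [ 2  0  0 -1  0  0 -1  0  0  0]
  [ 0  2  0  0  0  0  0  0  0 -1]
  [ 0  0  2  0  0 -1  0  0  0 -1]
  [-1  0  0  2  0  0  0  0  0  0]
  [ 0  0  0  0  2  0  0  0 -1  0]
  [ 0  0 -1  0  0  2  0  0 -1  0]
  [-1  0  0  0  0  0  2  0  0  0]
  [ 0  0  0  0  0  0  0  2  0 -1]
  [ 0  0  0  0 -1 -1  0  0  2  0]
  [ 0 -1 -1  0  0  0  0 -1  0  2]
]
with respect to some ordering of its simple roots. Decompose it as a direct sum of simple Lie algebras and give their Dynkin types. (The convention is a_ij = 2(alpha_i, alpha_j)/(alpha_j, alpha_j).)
A_3 ⊕ D_7

The diagram associated to this matrix has two connected components: the simple roots {alpha_1, alpha_4, alpha_7} form a chain of 3 nodes with single edges (A_3), and {alpha_2, alpha_3, alpha_5, alpha_6, alpha_8, alpha_9, alpha_10} form a chain of 5 nodes with a fork of two nodes at one end (D_7). A semisimple Lie algebra decomposes uniquely as the direct sum of simple ideals, one per connected component of its Dynkin diagram, so g ≅ A_3 ⊕ D_7 (dimension 15 + 91 = 106).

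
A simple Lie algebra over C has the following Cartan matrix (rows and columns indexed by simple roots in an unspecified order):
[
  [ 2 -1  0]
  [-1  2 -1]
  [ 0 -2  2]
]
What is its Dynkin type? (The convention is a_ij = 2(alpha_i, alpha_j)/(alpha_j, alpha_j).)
The matrix has rank 3 with 2's on the diagonal. Reading the off-diagonal entries as Dynkin edges (a single edge where a_ij = a_ji = -1; a double or triple edge where a_ij * a_ji = 2 or 3), the diagram is a chain of 3 nodes with a double edge at one end; the terminal node there is the unique long simple root (C_3). One simple-root ordering that puts it in standard form is (alpha_1, alpha_2, alpha_3). So the algebra is type C_3, i.e. sp(6).

C_3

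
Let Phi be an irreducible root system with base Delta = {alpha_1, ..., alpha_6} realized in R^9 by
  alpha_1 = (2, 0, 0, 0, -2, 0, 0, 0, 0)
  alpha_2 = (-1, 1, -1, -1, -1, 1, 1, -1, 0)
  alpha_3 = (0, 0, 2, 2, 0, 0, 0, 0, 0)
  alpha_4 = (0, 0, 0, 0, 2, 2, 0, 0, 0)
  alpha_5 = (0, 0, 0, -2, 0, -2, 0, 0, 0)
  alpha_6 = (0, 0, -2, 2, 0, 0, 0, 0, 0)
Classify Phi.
E_6

Compute the Cartan integers a_ij = 2(alpha_i, alpha_j)/(alpha_j, alpha_j); the resulting 6x6 Cartan matrix is
[[2, 0, 0, -1, 0, 0], [0, 2, -1, 0, 0, 0], [0, -1, 2, 0, -1, 0], [-1, 0, 0, 2, -1, 0], [0, 0, -1, -1, 2, -1], [0, 0, 0, 0, -1, 2]].
All simple roots have the same length, so the diagram is simply laced. The associated Dynkin diagram is a chain of 5 nodes with one extra node attached to the third node from one end (E_6), so the type is E_6.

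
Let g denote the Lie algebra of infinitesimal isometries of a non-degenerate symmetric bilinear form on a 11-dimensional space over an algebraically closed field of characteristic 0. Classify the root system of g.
B5

This is so(11) with 11 odd, which has dimension 11(11-1)/2 = 55 and rank (11-1)/2 = 5. In the classification of classical Lie algebras, the orthogonal algebra so(2n+1) in an odd number of variables has type B_n; here n = 5, so the Dynkin diagram is a chain of 5 nodes with a double edge at one end; the terminal node there is the unique short simple root (B_5). Hence the type is B_5.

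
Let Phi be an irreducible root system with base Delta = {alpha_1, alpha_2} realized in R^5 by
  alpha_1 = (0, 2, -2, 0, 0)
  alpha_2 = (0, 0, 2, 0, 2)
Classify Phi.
type A_2

Compute the Cartan integers a_ij = 2(alpha_i, alpha_j)/(alpha_j, alpha_j); the resulting 2x2 Cartan matrix is
[[2, -1], [-1, 2]].
All simple roots have the same length, so the diagram is simply laced. The associated Dynkin diagram is a chain of 2 nodes with single edges (A_2), so the type is A_2 (the algebra sl(3)).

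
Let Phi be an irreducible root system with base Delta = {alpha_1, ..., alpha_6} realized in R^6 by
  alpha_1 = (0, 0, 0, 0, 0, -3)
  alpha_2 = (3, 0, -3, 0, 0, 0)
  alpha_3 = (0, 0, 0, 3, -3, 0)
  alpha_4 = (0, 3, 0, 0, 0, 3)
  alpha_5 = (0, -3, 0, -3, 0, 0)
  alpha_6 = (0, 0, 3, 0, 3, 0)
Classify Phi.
Compute the Cartan integers a_ij = 2(alpha_i, alpha_j)/(alpha_j, alpha_j); the resulting 6x6 Cartan matrix is
[[2, 0, 0, -1, 0, 0], [0, 2, 0, 0, 0, -1], [0, 0, 2, 0, -1, -1], [-2, 0, 0, 2, -1, 0], [0, 0, -1, -1, 2, 0], [0, -1, -1, 0, 0, 2]].
The roots have two lengths (squared-length ratio 2:1); the short ones are alpha_{1}. The associated Dynkin diagram is a chain of 6 nodes with a double edge at one end; the terminal node there is the unique short simple root (B_6), so the type is B_6 (the algebra so(13)).

B_6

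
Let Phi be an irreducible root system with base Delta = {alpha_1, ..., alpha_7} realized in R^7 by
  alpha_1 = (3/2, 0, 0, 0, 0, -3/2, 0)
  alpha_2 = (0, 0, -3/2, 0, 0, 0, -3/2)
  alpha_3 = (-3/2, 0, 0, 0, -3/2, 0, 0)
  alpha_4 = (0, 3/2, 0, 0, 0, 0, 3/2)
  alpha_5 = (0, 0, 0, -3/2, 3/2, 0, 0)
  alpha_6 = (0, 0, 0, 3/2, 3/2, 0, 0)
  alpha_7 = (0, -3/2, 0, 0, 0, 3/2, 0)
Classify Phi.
Compute the Cartan integers a_ij = 2(alpha_i, alpha_j)/(alpha_j, alpha_j); the resulting 7x7 Cartan matrix is
[[2, 0, -1, 0, 0, 0, -1], [0, 2, 0, -1, 0, 0, 0], [-1, 0, 2, 0, -1, -1, 0], [0, -1, 0, 2, 0, 0, -1], [0, 0, -1, 0, 2, 0, 0], [0, 0, -1, 0, 0, 2, 0], [-1, 0, 0, -1, 0, 0, 2]].
All simple roots have the same length, so the diagram is simply laced. The associated Dynkin diagram is a chain of 5 nodes with a fork of two nodes at one end (D_7), so the type is D_7 (the algebra so(14)).

D_7 (so(14))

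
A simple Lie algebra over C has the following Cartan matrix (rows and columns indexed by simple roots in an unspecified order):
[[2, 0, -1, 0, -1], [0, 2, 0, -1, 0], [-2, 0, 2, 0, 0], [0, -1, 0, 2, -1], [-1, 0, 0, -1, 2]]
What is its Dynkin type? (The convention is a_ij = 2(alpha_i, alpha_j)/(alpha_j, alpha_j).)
The matrix has rank 5 with 2's on the diagonal. Reading the off-diagonal entries as Dynkin edges (a single edge where a_ij = a_ji = -1; a double or triple edge where a_ij * a_ji = 2 or 3), the diagram is a chain of 5 nodes with a double edge at one end; the terminal node there is the unique long simple root (C_5). One simple-root ordering that puts it in standard form is (alpha_2, alpha_4, alpha_5, alpha_1, alpha_3). So the algebra is type C_5, i.e. sp(10).

C5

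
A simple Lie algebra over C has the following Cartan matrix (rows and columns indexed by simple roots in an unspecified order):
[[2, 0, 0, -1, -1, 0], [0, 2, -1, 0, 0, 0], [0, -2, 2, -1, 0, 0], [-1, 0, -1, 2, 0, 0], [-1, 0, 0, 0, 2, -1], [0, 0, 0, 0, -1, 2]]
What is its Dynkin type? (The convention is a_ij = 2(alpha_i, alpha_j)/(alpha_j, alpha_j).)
The matrix has rank 6 with 2's on the diagonal. Reading the off-diagonal entries as Dynkin edges (a single edge where a_ij = a_ji = -1; a double or triple edge where a_ij * a_ji = 2 or 3), the diagram is a chain of 6 nodes with a double edge at one end; the terminal node there is the unique short simple root (B_6). One simple-root ordering that puts it in standard form is (alpha_6, alpha_5, alpha_1, alpha_4, alpha_3, alpha_2). So the algebra is type B_6, i.e. so(13).

type B_6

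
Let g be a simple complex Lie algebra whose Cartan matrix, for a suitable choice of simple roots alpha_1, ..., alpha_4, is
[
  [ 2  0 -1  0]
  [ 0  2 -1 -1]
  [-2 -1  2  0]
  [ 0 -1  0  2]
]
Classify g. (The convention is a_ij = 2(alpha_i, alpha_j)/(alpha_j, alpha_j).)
B_4 (so(9))

The matrix has rank 4 with 2's on the diagonal. Reading the off-diagonal entries as Dynkin edges (a single edge where a_ij = a_ji = -1; a double or triple edge where a_ij * a_ji = 2 or 3), the diagram is a chain of 4 nodes with a double edge at one end; the terminal node there is the unique short simple root (B_4). One simple-root ordering that puts it in standard form is (alpha_4, alpha_2, alpha_3, alpha_1). So the algebra is type B_4, i.e. so(9).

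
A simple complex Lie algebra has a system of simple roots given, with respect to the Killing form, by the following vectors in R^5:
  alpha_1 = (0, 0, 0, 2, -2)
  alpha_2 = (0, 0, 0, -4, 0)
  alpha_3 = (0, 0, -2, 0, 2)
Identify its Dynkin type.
Compute the Cartan integers a_ij = 2(alpha_i, alpha_j)/(alpha_j, alpha_j); the resulting 3x3 Cartan matrix is
[[2, -1, -1], [-2, 2, 0], [-1, 0, 2]].
The roots have two lengths (squared-length ratio 2:1); the short ones are alpha_{1,3}. The associated Dynkin diagram is a chain of 3 nodes with a double edge at one end; the terminal node there is the unique long simple root (C_3), so the type is C_3 (the algebra sp(6)).

C_3 (sp(6))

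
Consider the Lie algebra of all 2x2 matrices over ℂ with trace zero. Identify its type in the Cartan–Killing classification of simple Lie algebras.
A_1

This is sl(2), which has dimension 2^2 - 1 = 3 and rank 2 - 1 = 1 (a Cartan subalgebra is the diagonal traceless matrices). In the classification of classical Lie algebras, the special linear algebra sl(n+1) has type A_n; here n = 1, so the Dynkin diagram is a chain of 1 nodes with single edges (A_1). Hence the type is A_1.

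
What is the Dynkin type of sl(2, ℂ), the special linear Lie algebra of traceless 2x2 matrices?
A_1

This is sl(2), which has dimension 2^2 - 1 = 3 and rank 2 - 1 = 1 (a Cartan subalgebra is the diagonal traceless matrices). In the classification of classical Lie algebras, the special linear algebra sl(n+1) has type A_n; here n = 1, so the Dynkin diagram is a chain of 1 nodes with single edges (A_1). Hence the type is A_1.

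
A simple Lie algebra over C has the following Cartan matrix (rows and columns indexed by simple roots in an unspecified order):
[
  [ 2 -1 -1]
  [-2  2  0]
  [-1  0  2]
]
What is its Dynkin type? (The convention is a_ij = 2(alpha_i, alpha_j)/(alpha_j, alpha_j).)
The matrix has rank 3 with 2's on the diagonal. Reading the off-diagonal entries as Dynkin edges (a single edge where a_ij = a_ji = -1; a double or triple edge where a_ij * a_ji = 2 or 3), the diagram is a chain of 3 nodes with a double edge at one end; the terminal node there is the unique long simple root (C_3). One simple-root ordering that puts it in standard form is (alpha_3, alpha_1, alpha_2). So the algebra is type C_3, i.e. sp(6).

C_3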